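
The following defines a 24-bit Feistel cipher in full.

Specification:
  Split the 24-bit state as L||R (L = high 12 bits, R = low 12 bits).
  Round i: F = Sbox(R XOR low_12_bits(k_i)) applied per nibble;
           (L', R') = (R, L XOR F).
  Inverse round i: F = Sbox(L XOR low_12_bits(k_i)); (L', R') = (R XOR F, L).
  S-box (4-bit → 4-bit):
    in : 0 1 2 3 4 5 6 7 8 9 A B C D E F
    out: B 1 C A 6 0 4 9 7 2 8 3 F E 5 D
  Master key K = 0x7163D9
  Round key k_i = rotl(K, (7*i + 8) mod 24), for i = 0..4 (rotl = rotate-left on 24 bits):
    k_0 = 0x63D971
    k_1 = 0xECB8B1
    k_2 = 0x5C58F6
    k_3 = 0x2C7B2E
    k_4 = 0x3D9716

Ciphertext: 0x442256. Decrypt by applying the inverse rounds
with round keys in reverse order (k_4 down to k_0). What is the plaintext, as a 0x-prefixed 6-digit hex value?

s_0 = ciphertext = 0x442256
s_1 = InvRound(s_0, k_4) = 0x850442
s_2 = InvRound(s_1, k_3) = 0xED7850
s_3 = InvRound(s_2, k_2) = 0xC91ED7
s_4 = InvRound(s_3, k_1) = 0x81CC91
s_5 = InvRound(s_4, k_0) = 0xDDF81C

0xDDF81C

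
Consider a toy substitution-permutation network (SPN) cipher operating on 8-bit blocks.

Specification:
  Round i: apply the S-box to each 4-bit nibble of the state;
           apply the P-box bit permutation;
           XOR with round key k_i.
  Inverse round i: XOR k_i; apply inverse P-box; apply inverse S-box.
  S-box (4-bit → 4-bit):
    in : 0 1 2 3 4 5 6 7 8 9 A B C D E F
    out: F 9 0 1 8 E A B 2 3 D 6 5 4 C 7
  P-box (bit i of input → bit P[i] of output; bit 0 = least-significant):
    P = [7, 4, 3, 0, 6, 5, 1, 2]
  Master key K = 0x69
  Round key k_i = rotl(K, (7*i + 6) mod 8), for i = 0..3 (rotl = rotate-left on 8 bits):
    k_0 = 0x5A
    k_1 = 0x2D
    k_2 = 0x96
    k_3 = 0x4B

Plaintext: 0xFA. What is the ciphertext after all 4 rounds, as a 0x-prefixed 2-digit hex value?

s_0 = plaintext = 0xFA
s_1 = Round(s_0, k_0) = 0xB1
s_2 = Round(s_1, k_1) = 0x8E
s_3 = Round(s_2, k_2) = 0xBF
s_4 = Round(s_3, k_3) = 0xF1

0xF1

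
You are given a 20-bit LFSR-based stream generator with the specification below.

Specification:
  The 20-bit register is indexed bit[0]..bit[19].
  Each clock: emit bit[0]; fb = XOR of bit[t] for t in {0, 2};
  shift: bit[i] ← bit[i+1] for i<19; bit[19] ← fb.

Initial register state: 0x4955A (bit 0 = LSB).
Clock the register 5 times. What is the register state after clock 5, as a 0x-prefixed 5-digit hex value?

0x624AA

reg_0 = 0x4955A
clock 1: out=0, reg = 0x24AAD
clock 2: out=1, reg = 0x12556
clock 3: out=0, reg = 0x892AB
clock 4: out=1, reg = 0xC4955
clock 5: out=1, reg = 0x624AA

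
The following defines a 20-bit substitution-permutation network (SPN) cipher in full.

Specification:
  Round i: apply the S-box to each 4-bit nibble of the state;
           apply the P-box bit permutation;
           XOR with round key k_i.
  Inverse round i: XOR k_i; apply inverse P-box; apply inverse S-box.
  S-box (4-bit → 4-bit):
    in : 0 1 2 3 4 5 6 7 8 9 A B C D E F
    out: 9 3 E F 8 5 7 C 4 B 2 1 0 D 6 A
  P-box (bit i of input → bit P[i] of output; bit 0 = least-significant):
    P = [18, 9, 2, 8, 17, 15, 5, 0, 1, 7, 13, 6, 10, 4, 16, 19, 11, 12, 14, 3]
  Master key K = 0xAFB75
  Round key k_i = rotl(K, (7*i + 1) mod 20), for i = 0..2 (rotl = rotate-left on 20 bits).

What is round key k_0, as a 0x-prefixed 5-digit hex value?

0x5F6EB

K = 0xAFB75
k_0 = rotl(K, (7*0+1) mod 20) = rotl(K, 1) = 0x5F6EB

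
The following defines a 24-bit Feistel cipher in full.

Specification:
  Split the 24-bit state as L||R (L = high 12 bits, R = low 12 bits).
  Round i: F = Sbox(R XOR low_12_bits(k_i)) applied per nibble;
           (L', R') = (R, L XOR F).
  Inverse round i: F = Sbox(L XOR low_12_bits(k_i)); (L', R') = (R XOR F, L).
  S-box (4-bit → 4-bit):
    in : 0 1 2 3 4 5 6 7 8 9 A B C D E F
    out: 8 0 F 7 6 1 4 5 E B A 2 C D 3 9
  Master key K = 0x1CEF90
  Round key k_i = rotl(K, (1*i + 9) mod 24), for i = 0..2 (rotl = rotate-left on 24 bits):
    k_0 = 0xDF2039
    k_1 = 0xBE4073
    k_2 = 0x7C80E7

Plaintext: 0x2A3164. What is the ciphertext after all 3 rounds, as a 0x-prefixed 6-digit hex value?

0xEA91DD

s_0 = plaintext = 0x2A3164
s_1 = Round(s_0, k_0) = 0x1642BE
s_2 = Round(s_1, k_1) = 0x2BEEA9
s_3 = Round(s_2, k_2) = 0xEA91DD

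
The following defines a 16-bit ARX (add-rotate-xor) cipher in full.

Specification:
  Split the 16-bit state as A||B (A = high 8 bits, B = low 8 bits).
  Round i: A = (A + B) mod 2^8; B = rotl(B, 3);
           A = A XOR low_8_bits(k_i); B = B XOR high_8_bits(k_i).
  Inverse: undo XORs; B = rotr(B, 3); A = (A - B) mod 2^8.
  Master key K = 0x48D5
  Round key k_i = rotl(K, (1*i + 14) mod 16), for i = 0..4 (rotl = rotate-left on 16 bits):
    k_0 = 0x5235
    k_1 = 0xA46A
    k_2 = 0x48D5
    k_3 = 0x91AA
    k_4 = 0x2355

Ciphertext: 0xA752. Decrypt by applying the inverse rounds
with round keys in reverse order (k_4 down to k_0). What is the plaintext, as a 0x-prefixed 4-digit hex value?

0x5B07

s_0 = ciphertext = 0xA752
s_1 = InvRound(s_0, k_4) = 0xC42E
s_2 = InvRound(s_1, k_3) = 0x77F7
s_3 = InvRound(s_2, k_2) = 0xABF7
s_4 = InvRound(s_3, k_1) = 0x576A
s_5 = InvRound(s_4, k_0) = 0x5B07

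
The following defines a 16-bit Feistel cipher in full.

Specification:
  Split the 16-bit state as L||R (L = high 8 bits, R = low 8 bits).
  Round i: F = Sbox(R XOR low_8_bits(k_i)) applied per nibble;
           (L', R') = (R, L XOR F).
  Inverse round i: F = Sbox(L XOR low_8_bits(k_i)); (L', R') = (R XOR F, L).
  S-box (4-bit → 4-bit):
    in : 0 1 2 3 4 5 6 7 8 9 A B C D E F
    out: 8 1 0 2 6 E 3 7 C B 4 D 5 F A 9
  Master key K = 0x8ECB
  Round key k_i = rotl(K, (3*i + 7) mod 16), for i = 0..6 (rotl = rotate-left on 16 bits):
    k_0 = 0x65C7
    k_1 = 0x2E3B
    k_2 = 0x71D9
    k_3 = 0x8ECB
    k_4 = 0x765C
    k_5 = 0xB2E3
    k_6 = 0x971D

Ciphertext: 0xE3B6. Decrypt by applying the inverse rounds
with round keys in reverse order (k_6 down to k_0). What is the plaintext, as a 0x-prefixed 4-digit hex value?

s_0 = ciphertext = 0xE3B6
s_1 = InvRound(s_0, k_6) = 0x2CE3
s_2 = InvRound(s_1, k_5) = 0xBA2C
s_3 = InvRound(s_2, k_4) = 0x8FBA
s_4 = InvRound(s_3, k_3) = 0xDC8F
s_5 = InvRound(s_4, k_2) = 0x01DC
s_6 = InvRound(s_5, k_1) = 0xF801
s_7 = InvRound(s_6, k_0) = 0x28F8

0x28F8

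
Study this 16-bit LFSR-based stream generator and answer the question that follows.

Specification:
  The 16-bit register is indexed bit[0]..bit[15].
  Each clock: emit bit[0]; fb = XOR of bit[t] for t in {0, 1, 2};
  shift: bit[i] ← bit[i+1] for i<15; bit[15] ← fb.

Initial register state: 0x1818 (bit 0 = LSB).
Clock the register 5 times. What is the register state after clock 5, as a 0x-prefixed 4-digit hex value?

0x90C0

reg_0 = 0x1818
clock 1: out=0, reg = 0x0C0C
clock 2: out=0, reg = 0x8606
clock 3: out=0, reg = 0x4303
clock 4: out=1, reg = 0x2181
clock 5: out=1, reg = 0x90C0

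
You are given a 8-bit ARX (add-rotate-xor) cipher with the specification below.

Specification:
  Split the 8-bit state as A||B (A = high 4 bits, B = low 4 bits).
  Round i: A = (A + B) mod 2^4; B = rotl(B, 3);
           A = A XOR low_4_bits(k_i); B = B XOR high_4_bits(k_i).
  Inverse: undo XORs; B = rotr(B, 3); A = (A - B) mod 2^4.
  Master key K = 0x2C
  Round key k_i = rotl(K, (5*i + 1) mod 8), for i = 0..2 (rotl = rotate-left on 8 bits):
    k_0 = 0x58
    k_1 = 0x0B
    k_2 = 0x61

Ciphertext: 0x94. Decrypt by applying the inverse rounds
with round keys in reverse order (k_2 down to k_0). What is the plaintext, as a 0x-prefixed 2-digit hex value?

s_0 = ciphertext = 0x94
s_1 = InvRound(s_0, k_2) = 0x44
s_2 = InvRound(s_1, k_1) = 0x78
s_3 = InvRound(s_2, k_0) = 0x4B

0x4B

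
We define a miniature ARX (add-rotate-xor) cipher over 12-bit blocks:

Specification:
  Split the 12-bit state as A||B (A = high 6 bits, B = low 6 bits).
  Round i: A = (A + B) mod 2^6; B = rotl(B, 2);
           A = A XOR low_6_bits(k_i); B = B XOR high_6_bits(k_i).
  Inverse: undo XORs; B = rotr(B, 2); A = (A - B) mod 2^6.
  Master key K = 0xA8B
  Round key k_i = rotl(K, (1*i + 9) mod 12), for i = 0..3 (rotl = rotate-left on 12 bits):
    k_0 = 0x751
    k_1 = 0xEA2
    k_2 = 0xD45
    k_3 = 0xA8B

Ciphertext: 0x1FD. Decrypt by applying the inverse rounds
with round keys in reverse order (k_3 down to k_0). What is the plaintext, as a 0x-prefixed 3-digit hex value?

s_0 = ciphertext = 0x1FD
s_1 = InvRound(s_0, k_3) = 0x5F5
s_2 = InvRound(s_1, k_2) = 0x480
s_3 = InvRound(s_2, k_1) = 0x0AE
s_4 = InvRound(s_3, k_0) = 0x5FC

0x5FC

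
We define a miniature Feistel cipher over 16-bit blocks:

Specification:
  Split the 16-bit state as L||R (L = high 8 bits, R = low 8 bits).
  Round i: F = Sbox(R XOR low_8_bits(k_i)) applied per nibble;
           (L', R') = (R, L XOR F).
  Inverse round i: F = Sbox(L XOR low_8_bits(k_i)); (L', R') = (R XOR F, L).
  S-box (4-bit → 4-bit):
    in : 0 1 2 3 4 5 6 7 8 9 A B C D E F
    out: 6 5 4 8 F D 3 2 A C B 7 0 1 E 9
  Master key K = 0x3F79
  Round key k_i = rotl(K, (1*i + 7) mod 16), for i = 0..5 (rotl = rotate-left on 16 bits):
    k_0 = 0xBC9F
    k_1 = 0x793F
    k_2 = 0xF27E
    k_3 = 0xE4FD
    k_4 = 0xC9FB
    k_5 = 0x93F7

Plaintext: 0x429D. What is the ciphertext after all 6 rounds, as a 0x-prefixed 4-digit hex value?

0xF116

s_0 = plaintext = 0x429D
s_1 = Round(s_0, k_0) = 0x9D26
s_2 = Round(s_1, k_1) = 0x26C1
s_3 = Round(s_2, k_2) = 0xC15F
s_4 = Round(s_3, k_3) = 0x5F75
s_5 = Round(s_4, k_4) = 0x75F1
s_6 = Round(s_5, k_5) = 0xF116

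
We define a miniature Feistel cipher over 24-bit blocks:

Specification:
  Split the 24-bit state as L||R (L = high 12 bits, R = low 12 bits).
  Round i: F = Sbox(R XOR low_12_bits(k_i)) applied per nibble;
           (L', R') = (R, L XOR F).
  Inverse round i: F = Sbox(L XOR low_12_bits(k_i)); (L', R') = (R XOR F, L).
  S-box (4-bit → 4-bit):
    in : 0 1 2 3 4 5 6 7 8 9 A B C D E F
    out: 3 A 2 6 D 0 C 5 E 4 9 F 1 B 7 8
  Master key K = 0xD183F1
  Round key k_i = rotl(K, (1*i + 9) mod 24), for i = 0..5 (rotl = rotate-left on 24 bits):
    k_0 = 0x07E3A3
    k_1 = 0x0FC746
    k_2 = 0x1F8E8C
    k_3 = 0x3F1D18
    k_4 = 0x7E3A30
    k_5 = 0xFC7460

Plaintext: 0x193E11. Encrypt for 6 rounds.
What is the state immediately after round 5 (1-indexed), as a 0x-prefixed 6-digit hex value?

0xBD1FE5

s_0 = plaintext = 0x193E11
s_1 = Round(s_0, k_0) = 0xE11A61
s_2 = Round(s_1, k_1) = 0xA61534
s_3 = Round(s_2, k_2) = 0x53459F
s_4 = Round(s_3, k_3) = 0x59FBD1
s_5 = Round(s_4, k_4) = 0xBD1FE5
s_6 = Round(s_5, k_5) = 0xFE5431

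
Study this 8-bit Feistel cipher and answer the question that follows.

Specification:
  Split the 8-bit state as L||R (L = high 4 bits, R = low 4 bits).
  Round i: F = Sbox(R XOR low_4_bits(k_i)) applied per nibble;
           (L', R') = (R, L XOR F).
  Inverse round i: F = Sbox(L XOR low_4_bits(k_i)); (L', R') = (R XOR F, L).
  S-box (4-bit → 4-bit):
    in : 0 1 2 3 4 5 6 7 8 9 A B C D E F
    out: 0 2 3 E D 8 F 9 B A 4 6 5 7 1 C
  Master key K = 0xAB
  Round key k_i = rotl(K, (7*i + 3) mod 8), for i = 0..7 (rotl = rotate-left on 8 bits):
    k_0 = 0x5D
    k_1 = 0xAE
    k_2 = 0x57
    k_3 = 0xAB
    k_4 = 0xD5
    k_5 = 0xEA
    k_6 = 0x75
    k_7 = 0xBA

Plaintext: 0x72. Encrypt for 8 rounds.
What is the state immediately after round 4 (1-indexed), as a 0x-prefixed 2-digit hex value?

0xC3

s_0 = plaintext = 0x72
s_1 = Round(s_0, k_0) = 0x2B
s_2 = Round(s_1, k_1) = 0xBA
s_3 = Round(s_2, k_2) = 0xAC
s_4 = Round(s_3, k_3) = 0xC3
s_5 = Round(s_4, k_4) = 0x33
s_6 = Round(s_5, k_5) = 0x39
s_7 = Round(s_6, k_6) = 0x96
s_8 = Round(s_7, k_7) = 0x6C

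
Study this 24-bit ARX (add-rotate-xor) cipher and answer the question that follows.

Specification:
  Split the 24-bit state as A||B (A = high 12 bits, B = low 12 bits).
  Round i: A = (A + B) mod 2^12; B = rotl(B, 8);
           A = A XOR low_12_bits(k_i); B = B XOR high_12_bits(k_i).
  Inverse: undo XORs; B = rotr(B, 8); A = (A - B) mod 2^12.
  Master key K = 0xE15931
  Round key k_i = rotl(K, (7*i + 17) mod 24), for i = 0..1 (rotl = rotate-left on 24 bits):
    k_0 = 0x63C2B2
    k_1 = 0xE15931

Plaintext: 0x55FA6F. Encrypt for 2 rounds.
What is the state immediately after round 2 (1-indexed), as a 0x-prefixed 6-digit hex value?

s_0 = plaintext = 0x55FA6F
s_1 = Round(s_0, k_0) = 0xD7C99A
s_2 = Round(s_1, k_1) = 0xE2748C

0xE2748C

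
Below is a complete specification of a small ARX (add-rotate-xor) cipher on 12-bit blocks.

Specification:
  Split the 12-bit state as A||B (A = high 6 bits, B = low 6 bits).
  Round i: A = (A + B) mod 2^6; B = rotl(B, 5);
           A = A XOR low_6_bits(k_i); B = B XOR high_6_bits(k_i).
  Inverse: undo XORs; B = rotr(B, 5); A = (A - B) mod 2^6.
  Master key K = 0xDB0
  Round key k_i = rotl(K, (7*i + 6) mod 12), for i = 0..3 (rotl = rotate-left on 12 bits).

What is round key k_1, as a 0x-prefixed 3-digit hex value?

0xB61

K = 0xDB0
k_0 = rotl(K, (7*0+6) mod 12) = rotl(K, 6) = 0xC36
k_1 = rotl(K, (7*1+6) mod 12) = rotl(K, 1) = 0xB61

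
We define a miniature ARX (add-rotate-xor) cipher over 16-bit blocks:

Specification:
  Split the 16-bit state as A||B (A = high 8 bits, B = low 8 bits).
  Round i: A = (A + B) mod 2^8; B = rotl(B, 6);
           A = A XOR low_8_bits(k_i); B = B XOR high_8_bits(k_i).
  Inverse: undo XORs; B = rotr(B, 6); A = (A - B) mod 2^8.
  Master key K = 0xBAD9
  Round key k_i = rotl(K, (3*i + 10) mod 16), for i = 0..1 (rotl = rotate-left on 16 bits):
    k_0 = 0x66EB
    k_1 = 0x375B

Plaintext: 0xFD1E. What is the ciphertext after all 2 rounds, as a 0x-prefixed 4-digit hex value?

0x8A4F

s_0 = plaintext = 0xFD1E
s_1 = Round(s_0, k_0) = 0xF0E1
s_2 = Round(s_1, k_1) = 0x8A4F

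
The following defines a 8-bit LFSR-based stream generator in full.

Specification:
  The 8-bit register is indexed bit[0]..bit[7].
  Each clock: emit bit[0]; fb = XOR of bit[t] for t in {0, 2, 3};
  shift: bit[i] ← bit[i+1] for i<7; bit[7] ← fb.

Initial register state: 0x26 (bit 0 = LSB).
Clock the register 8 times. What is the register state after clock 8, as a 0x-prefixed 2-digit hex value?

0x8B

reg_0 = 0x26
clock 1: out=0, reg = 0x93
clock 2: out=1, reg = 0xC9
clock 3: out=1, reg = 0x64
clock 4: out=0, reg = 0xB2
clock 5: out=0, reg = 0x59
clock 6: out=1, reg = 0x2C
clock 7: out=0, reg = 0x16
clock 8: out=0, reg = 0x8B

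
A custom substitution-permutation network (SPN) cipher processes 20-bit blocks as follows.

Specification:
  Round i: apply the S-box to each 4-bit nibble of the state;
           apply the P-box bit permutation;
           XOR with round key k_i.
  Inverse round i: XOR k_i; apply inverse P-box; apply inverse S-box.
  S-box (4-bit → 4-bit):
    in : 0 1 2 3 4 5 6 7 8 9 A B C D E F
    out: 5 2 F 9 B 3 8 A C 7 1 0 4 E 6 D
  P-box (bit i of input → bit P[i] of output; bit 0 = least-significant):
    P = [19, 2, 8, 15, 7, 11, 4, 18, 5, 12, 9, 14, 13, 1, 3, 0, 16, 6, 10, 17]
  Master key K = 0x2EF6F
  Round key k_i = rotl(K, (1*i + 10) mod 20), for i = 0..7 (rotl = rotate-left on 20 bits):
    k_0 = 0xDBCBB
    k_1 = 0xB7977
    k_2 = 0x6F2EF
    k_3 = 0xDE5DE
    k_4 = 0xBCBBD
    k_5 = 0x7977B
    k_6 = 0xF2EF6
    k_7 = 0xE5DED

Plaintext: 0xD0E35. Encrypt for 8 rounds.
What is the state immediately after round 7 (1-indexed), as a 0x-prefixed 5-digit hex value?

0x8B828

s_0 = plaintext = 0xD0E35
s_1 = Round(s_0, k_0) = 0x38A77
s_2 = Round(s_1, k_1) = 0xCF15A
s_3 = Round(s_2, k_2) = 0xECE66
s_4 = Round(s_3, k_3) = 0x97396
s_5 = Round(s_4, k_4) = 0xA074E
s_6 = Round(s_5, k_5) = 0x2EEF7
s_7 = Round(s_6, k_6) = 0x8B828
s_8 = Round(s_7, k_7) = 0x8927D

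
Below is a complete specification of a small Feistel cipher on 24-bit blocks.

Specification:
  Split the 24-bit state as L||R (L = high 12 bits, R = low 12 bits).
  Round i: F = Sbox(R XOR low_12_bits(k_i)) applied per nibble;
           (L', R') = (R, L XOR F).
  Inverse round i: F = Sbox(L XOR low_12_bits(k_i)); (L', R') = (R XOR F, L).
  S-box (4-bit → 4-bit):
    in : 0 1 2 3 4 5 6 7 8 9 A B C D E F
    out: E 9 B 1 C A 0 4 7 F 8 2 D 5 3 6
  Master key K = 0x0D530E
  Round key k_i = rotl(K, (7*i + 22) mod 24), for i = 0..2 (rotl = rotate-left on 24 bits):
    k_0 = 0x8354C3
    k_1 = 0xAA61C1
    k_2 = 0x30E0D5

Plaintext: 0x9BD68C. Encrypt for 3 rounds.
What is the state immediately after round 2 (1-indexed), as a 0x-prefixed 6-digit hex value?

0x27B7A4

s_0 = plaintext = 0x9BD68C
s_1 = Round(s_0, k_0) = 0x68C27B
s_2 = Round(s_1, k_1) = 0x27B7A4
s_3 = Round(s_2, k_2) = 0x7A4632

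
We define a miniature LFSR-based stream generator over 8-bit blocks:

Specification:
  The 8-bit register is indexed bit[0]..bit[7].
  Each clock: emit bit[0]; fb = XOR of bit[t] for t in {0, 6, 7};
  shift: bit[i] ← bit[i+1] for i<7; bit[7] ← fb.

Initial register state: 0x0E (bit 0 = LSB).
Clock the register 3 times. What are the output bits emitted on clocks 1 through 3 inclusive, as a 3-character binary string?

reg_0 = 0x0E
clock 1: out=0, reg = 0x07
clock 2: out=1, reg = 0x83
clock 3: out=1, reg = 0x41

011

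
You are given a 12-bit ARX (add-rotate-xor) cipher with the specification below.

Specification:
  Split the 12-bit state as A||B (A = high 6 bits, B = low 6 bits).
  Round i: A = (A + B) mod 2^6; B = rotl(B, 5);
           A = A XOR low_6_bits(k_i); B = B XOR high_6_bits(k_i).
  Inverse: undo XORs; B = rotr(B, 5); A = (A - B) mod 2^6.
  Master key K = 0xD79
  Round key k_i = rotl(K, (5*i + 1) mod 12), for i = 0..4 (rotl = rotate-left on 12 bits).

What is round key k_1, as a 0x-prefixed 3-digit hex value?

0xE75

K = 0xD79
k_0 = rotl(K, (5*0+1) mod 12) = rotl(K, 1) = 0xAF3
k_1 = rotl(K, (5*1+1) mod 12) = rotl(K, 6) = 0xE75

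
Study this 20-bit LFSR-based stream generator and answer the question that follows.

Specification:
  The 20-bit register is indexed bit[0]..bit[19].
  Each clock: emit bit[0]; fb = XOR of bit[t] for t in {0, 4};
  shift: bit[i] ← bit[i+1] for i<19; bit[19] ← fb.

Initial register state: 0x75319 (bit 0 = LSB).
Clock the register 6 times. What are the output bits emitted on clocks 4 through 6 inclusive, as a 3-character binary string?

110

reg_0 = 0x75319
clock 1: out=1, reg = 0x3A98C
clock 2: out=0, reg = 0x1D4C6
clock 3: out=0, reg = 0x0EA63
clock 4: out=1, reg = 0x87531
clock 5: out=1, reg = 0x43A98
clock 6: out=0, reg = 0xA1D4C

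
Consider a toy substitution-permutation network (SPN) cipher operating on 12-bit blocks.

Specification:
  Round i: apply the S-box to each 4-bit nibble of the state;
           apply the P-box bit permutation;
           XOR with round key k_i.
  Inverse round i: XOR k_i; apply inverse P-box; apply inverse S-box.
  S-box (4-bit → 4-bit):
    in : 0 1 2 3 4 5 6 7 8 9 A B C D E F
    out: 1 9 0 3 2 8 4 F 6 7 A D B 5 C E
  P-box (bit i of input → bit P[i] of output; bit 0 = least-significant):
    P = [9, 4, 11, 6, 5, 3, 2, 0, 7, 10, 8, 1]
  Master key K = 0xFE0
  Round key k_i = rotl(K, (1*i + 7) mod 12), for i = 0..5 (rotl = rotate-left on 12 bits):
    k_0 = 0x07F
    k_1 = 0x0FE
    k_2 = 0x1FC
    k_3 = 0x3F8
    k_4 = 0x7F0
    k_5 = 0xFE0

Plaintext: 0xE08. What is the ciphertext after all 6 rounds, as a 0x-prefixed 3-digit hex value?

s_0 = plaintext = 0xE08
s_1 = Round(s_0, k_0) = 0x94D
s_2 = Round(s_1, k_1) = 0xF76
s_3 = Round(s_2, k_2) = 0xCD3
s_4 = Round(s_3, k_3) = 0x54E
s_5 = Round(s_4, k_4) = 0xFBA
s_6 = Round(s_5, k_5) = 0xA97

0xA97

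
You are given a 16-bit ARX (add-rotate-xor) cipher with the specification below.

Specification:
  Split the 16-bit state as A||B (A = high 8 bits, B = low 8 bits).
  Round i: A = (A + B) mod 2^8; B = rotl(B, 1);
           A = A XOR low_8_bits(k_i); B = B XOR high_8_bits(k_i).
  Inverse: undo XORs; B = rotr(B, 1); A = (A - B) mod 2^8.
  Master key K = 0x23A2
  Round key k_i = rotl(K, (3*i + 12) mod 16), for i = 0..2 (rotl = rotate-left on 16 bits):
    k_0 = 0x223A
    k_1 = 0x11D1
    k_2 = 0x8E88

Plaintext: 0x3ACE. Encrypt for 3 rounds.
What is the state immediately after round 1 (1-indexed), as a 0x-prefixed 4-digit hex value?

s_0 = plaintext = 0x3ACE
s_1 = Round(s_0, k_0) = 0x32BF
s_2 = Round(s_1, k_1) = 0x206E
s_3 = Round(s_2, k_2) = 0x0652

0x32BF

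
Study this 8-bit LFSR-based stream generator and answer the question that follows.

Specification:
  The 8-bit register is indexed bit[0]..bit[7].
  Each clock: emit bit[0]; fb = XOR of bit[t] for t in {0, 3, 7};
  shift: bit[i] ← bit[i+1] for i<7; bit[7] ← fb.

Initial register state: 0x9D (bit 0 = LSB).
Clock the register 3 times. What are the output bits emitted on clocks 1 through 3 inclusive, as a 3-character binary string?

101

reg_0 = 0x9D
clock 1: out=1, reg = 0xCE
clock 2: out=0, reg = 0x67
clock 3: out=1, reg = 0xB3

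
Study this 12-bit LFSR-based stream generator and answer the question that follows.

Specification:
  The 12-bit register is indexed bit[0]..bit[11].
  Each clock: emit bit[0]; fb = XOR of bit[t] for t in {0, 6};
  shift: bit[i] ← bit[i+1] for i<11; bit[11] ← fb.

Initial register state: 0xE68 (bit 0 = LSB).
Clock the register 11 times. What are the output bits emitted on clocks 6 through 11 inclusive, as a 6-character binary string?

110011

reg_0 = 0xE68
clock 1: out=0, reg = 0xF34
clock 2: out=0, reg = 0x79A
clock 3: out=0, reg = 0x3CD
clock 4: out=1, reg = 0x1E6
clock 5: out=0, reg = 0x8F3
clock 6: out=1, reg = 0x479
clock 7: out=1, reg = 0x23C
clock 8: out=0, reg = 0x11E
clock 9: out=0, reg = 0x08F
clock 10: out=1, reg = 0x847
clock 11: out=1, reg = 0x423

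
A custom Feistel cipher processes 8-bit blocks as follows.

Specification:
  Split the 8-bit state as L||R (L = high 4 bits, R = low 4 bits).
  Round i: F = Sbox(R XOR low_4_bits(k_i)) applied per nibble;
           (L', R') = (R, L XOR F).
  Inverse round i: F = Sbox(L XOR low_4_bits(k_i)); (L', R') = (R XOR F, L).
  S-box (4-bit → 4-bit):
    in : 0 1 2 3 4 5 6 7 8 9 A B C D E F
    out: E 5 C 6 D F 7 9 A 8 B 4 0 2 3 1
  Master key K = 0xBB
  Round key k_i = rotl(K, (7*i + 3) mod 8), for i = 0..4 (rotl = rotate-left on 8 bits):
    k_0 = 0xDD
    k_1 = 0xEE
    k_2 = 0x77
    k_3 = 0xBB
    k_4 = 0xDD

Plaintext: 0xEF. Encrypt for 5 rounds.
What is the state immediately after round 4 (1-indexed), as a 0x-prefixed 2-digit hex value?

0x89

s_0 = plaintext = 0xEF
s_1 = Round(s_0, k_0) = 0xF2
s_2 = Round(s_1, k_1) = 0x2F
s_3 = Round(s_2, k_2) = 0xF8
s_4 = Round(s_3, k_3) = 0x89
s_5 = Round(s_4, k_4) = 0x95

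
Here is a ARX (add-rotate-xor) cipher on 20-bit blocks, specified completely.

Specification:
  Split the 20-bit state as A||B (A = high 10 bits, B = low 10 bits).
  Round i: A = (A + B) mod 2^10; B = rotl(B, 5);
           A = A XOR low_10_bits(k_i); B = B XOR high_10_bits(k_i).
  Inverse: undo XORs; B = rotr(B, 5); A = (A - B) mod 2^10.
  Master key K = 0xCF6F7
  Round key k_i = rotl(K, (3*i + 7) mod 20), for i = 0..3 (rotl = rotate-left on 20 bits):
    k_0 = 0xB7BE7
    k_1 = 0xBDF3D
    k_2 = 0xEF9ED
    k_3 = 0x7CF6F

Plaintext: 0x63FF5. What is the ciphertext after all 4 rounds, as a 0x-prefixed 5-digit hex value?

0x49CFA

s_0 = plaintext = 0x63FF5
s_1 = Round(s_0, k_0) = 0x98C61
s_2 = Round(s_1, k_1) = 0x7E6D4
s_3 = Round(s_2, k_2) = 0x48128
s_4 = Round(s_3, k_3) = 0x49CFA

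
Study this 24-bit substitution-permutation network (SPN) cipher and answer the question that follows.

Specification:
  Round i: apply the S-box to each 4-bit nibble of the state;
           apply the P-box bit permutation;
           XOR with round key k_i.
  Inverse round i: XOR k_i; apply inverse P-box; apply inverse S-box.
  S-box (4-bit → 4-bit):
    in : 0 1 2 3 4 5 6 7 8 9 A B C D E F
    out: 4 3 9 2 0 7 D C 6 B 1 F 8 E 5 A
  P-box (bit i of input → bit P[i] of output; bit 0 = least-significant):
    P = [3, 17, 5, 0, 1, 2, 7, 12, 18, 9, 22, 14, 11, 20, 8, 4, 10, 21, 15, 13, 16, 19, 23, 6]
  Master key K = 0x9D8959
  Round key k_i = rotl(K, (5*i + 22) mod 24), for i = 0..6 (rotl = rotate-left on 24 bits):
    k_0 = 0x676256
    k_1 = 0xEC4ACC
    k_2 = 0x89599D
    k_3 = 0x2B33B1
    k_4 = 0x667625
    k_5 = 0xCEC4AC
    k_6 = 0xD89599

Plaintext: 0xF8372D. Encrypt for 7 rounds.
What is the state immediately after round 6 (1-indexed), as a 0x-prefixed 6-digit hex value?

s_0 = plaintext = 0xF8372D
s_1 = Round(s_0, k_0) = 0x1DB235
s_2 = Round(s_1, k_1) = 0xD3A3F0
s_3 = Round(s_2, k_2) = 0x2143F9
s_4 = Round(s_3, k_3) = 0x0825FC
s_5 = Round(s_4, k_4) = 0x82EC30
s_6 = Round(s_5, k_5) = 0x46A988
s_7 = Round(s_6, k_6) = 0xDE7B3D

0x46A988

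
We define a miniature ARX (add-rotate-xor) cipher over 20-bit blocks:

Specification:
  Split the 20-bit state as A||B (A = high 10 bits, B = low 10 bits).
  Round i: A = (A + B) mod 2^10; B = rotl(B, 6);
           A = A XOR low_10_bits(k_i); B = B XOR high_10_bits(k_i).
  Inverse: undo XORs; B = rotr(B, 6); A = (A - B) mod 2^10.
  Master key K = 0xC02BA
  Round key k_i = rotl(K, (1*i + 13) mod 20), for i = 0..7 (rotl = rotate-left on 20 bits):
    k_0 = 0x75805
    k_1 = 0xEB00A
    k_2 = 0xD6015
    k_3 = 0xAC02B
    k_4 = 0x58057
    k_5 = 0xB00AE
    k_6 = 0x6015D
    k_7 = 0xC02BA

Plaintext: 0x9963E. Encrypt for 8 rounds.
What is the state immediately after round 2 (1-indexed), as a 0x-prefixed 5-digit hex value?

0xC46CB

s_0 = plaintext = 0x9963E
s_1 = Round(s_0, k_0) = 0x29A75
s_2 = Round(s_1, k_1) = 0xC46CB
s_3 = Round(s_2, k_2) = 0x725B4
s_4 = Round(s_3, k_3) = 0xD5BAB
s_5 = Round(s_4, k_4) = 0xD5B9A
s_6 = Round(s_5, k_5) = 0x97879
s_7 = Round(s_6, k_6) = 0xE2BC7
s_8 = Round(s_7, k_7) = 0x7AEFC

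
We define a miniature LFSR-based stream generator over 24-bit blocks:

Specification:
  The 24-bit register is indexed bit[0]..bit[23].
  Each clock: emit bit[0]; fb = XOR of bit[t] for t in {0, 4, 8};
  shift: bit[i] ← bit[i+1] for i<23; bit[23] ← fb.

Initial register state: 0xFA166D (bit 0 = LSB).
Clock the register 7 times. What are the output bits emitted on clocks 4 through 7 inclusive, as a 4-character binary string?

reg_0 = 0xFA166D
clock 1: out=1, reg = 0xFD0B36
clock 2: out=0, reg = 0x7E859B
clock 3: out=1, reg = 0xBF42CD
clock 4: out=1, reg = 0xDFA166
clock 5: out=0, reg = 0xEFD0B3
clock 6: out=1, reg = 0x77E859
clock 7: out=1, reg = 0x3BF42C

1011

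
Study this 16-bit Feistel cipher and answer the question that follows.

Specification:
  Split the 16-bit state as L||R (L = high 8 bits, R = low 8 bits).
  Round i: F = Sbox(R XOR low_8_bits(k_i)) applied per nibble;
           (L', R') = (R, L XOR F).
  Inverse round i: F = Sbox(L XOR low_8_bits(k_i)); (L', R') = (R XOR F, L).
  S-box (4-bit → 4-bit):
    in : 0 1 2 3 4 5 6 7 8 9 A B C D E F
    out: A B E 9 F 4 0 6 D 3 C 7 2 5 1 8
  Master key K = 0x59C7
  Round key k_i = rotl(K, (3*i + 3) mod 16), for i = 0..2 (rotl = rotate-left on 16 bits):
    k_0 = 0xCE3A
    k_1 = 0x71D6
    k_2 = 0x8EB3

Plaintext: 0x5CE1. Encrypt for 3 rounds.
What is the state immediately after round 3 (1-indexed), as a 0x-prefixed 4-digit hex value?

0xB4AD

s_0 = plaintext = 0x5CE1
s_1 = Round(s_0, k_0) = 0xE10B
s_2 = Round(s_1, k_1) = 0x0BB4
s_3 = Round(s_2, k_2) = 0xB4AD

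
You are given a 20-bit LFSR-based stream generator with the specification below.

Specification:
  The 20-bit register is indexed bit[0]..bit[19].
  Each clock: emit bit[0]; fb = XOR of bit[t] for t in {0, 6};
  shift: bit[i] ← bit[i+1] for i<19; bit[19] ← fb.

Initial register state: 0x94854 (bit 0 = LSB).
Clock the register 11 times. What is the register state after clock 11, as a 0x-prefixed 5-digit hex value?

0xAEB29

reg_0 = 0x94854
clock 1: out=0, reg = 0xCA42A
clock 2: out=0, reg = 0x65215
clock 3: out=1, reg = 0xB290A
clock 4: out=0, reg = 0x59485
clock 5: out=1, reg = 0xACA42
clock 6: out=0, reg = 0xD6521
clock 7: out=1, reg = 0xEB290
clock 8: out=0, reg = 0x75948
clock 9: out=0, reg = 0xBACA4
clock 10: out=0, reg = 0x5D652
clock 11: out=0, reg = 0xAEB29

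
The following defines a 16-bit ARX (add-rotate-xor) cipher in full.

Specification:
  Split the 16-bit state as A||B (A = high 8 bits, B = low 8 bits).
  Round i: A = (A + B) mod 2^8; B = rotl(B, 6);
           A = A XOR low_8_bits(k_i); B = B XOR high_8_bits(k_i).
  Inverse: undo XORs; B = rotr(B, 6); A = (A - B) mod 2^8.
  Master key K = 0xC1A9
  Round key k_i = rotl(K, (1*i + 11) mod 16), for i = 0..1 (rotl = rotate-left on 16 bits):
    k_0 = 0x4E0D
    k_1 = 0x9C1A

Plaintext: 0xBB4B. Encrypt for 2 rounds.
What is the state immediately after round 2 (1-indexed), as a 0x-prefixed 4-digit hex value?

s_0 = plaintext = 0xBB4B
s_1 = Round(s_0, k_0) = 0x0B9C
s_2 = Round(s_1, k_1) = 0xBDBB

0xBDBB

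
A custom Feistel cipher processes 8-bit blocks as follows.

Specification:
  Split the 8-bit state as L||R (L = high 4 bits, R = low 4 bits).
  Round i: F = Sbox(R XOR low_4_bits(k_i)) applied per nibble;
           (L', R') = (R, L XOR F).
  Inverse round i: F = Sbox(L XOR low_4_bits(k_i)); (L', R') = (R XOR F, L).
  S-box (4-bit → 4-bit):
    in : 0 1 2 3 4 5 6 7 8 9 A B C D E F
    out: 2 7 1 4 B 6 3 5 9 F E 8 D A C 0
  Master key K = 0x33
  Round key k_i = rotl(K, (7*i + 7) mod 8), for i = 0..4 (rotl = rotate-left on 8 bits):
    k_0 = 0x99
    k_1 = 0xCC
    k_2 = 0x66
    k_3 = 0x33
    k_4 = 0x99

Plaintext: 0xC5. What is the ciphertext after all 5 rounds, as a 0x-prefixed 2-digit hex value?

s_0 = plaintext = 0xC5
s_1 = Round(s_0, k_0) = 0x51
s_2 = Round(s_1, k_1) = 0x1F
s_3 = Round(s_2, k_2) = 0xFE
s_4 = Round(s_3, k_3) = 0xE5
s_5 = Round(s_4, k_4) = 0x53

0x53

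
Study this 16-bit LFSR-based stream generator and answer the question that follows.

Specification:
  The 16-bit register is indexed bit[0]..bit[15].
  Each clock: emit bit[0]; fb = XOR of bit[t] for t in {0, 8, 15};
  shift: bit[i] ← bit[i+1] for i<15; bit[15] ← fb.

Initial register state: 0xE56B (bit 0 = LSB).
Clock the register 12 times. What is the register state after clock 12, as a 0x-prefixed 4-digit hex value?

reg_0 = 0xE56B
clock 1: out=1, reg = 0xF2B5
clock 2: out=1, reg = 0x795A
clock 3: out=0, reg = 0xBCAD
clock 4: out=1, reg = 0x5E56
clock 5: out=0, reg = 0x2F2B
clock 6: out=1, reg = 0x1795
clock 7: out=1, reg = 0x0BCA
clock 8: out=0, reg = 0x85E5
clock 9: out=1, reg = 0xC2F2
clock 10: out=0, reg = 0xE179
clock 11: out=1, reg = 0xF0BC
clock 12: out=0, reg = 0xF85E

0xF85E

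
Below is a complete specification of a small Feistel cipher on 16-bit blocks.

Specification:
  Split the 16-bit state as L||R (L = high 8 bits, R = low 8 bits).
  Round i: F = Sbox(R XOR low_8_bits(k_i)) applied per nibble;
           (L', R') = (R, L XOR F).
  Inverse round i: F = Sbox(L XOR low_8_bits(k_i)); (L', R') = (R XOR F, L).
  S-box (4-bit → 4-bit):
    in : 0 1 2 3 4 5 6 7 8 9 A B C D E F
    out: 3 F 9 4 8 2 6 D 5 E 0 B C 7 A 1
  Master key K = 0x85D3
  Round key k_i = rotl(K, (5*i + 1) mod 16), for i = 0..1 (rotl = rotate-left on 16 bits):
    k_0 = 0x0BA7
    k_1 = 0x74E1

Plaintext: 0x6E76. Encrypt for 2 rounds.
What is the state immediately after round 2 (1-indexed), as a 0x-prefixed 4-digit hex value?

s_0 = plaintext = 0x6E76
s_1 = Round(s_0, k_0) = 0x7611
s_2 = Round(s_1, k_1) = 0x1165

0x1165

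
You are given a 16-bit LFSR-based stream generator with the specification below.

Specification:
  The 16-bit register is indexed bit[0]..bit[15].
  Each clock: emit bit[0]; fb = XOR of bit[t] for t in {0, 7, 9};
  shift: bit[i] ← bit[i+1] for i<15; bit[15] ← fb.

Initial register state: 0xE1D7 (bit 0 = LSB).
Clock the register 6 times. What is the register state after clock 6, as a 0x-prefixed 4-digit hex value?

reg_0 = 0xE1D7
clock 1: out=1, reg = 0x70EB
clock 2: out=1, reg = 0x3875
clock 3: out=1, reg = 0x9C3A
clock 4: out=0, reg = 0x4E1D
clock 5: out=1, reg = 0x270E
clock 6: out=0, reg = 0x9387

0x9387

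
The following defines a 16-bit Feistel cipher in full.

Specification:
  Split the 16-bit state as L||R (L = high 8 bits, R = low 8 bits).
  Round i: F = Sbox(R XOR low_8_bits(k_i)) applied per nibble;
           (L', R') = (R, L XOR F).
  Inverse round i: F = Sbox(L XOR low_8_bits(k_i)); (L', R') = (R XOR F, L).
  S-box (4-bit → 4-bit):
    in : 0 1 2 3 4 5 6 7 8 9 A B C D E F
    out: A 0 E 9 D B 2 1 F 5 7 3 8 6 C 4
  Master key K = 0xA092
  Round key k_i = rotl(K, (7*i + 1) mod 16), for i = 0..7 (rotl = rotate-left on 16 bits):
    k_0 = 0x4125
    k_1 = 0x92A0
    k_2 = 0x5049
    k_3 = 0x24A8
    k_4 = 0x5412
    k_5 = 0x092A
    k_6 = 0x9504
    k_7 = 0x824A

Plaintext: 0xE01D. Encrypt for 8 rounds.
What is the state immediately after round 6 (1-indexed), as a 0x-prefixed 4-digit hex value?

0xD3EA

s_0 = plaintext = 0xE01D
s_1 = Round(s_0, k_0) = 0x1D7F
s_2 = Round(s_1, k_1) = 0x7F79
s_3 = Round(s_2, k_2) = 0x79E5
s_4 = Round(s_3, k_3) = 0xE5AF
s_5 = Round(s_4, k_4) = 0xAFD3
s_6 = Round(s_5, k_5) = 0xD3EA
s_7 = Round(s_6, k_6) = 0xEA1F
s_8 = Round(s_7, k_7) = 0x1F51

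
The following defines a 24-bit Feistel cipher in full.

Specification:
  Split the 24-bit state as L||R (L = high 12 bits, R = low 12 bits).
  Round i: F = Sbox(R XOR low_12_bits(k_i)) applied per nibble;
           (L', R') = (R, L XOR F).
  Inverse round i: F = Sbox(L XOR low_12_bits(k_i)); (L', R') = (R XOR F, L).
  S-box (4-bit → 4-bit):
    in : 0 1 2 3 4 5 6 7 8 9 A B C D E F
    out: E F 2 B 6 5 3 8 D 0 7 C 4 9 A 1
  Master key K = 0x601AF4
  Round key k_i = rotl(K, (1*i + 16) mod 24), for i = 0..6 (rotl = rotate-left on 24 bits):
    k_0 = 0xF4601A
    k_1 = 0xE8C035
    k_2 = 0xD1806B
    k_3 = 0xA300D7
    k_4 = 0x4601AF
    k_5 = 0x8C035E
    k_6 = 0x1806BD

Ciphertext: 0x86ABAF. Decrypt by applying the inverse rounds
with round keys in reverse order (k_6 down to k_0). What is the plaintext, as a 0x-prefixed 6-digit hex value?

0x8A30F0

s_0 = ciphertext = 0x86ABAF
s_1 = InvRound(s_0, k_6) = 0x13786A
s_2 = InvRound(s_1, k_5) = 0xA5A137
s_3 = InvRound(s_2, k_4) = 0xD22A5A
s_4 = InvRound(s_3, k_3) = 0x34FD22
s_5 = InvRound(s_4, k_2) = 0x60434F
s_6 = InvRound(s_5, k_1) = 0x0F0604
s_7 = InvRound(s_6, k_0) = 0x8A30F0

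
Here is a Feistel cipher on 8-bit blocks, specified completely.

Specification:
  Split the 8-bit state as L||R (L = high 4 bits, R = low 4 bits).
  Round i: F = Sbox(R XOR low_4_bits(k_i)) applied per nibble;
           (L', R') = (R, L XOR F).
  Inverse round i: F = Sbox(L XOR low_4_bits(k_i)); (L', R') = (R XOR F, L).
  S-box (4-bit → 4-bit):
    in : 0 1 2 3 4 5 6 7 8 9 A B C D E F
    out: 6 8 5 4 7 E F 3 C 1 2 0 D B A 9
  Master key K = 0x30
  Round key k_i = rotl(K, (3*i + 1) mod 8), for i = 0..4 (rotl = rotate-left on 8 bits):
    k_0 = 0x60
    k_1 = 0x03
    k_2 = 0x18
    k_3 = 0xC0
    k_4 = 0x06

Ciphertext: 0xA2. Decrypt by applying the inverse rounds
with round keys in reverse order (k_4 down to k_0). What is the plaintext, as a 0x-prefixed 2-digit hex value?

0x5E

s_0 = ciphertext = 0xA2
s_1 = InvRound(s_0, k_4) = 0xFA
s_2 = InvRound(s_1, k_3) = 0x3F
s_3 = InvRound(s_2, k_2) = 0xF3
s_4 = InvRound(s_3, k_1) = 0xEF
s_5 = InvRound(s_4, k_0) = 0x5E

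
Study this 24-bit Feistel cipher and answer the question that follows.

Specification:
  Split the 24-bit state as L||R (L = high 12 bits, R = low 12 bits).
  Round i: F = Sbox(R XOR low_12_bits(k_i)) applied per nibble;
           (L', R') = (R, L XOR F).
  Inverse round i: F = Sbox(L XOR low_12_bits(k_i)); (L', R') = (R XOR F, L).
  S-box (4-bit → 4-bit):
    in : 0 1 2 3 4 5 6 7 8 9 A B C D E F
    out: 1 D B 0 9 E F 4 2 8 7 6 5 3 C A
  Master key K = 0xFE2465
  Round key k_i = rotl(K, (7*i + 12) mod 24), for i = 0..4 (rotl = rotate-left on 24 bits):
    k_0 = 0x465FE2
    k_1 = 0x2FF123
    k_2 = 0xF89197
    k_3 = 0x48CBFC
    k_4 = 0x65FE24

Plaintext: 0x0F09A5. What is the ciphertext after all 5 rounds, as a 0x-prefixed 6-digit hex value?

s_0 = plaintext = 0x0F09A5
s_1 = Round(s_0, k_0) = 0x9A5F64
s_2 = Round(s_1, k_1) = 0xF64531
s_3 = Round(s_2, k_2) = 0x53161B
s_4 = Round(s_3, k_3) = 0x61B6F5
s_5 = Round(s_4, k_4) = 0x6F5426

0x6F5426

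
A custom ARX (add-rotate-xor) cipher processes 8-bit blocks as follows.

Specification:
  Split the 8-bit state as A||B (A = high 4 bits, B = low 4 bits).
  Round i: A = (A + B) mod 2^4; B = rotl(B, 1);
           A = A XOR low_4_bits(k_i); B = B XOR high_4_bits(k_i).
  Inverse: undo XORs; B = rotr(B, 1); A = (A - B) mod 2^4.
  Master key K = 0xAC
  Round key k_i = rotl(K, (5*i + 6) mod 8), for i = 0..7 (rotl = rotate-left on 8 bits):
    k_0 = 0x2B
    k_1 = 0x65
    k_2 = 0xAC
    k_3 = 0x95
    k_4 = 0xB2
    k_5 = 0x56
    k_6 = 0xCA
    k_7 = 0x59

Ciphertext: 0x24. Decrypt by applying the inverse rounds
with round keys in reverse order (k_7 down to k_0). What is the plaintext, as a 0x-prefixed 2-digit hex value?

s_0 = ciphertext = 0x24
s_1 = InvRound(s_0, k_7) = 0x38
s_2 = InvRound(s_1, k_6) = 0x72
s_3 = InvRound(s_2, k_5) = 0x6B
s_4 = InvRound(s_3, k_4) = 0x40
s_5 = InvRound(s_4, k_3) = 0x5C
s_6 = InvRound(s_5, k_2) = 0x63
s_7 = InvRound(s_6, k_1) = 0x9A
s_8 = InvRound(s_7, k_0) = 0xE4

0xE4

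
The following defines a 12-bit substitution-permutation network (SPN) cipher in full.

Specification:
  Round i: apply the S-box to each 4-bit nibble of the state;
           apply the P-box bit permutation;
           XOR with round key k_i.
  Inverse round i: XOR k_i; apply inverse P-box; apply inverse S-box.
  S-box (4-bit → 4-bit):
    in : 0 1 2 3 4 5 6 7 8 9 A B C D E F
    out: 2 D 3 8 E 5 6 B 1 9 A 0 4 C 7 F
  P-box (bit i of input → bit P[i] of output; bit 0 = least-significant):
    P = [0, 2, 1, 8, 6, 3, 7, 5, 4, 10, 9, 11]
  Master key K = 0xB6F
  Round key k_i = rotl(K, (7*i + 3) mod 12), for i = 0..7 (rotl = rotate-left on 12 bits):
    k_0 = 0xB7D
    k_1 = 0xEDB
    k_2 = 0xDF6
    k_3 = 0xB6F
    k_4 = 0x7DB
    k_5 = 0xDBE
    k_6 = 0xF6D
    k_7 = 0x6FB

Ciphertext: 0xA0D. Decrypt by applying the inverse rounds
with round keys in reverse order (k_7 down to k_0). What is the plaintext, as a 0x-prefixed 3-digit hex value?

s_0 = ciphertext = 0xA0D
s_1 = InvRound(s_0, k_7) = 0x716
s_2 = InvRound(s_1, k_6) = 0x975
s_3 = InvRound(s_2, k_5) = 0x0E5
s_4 = InvRound(s_3, k_4) = 0xEA4
s_5 = InvRound(s_4, k_3) = 0x0E1
s_6 = InvRound(s_5, k_2) = 0x7BF
s_7 = InvRound(s_6, k_1) = 0x39A
s_8 = InvRound(s_7, k_0) = 0x31E

0x31E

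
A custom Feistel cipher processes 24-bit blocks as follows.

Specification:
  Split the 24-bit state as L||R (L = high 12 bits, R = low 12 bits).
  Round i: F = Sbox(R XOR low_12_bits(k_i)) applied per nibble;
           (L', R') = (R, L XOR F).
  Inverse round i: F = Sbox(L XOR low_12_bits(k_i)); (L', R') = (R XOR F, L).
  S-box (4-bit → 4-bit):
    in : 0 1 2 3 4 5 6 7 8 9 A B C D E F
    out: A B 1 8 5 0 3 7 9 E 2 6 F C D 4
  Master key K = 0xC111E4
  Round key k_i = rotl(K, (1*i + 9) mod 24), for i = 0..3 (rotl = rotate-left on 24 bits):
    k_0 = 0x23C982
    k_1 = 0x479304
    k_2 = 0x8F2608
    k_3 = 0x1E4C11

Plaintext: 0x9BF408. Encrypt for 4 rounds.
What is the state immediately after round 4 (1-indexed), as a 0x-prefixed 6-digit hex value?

s_0 = plaintext = 0x9BF408
s_1 = Round(s_0, k_0) = 0x40852D
s_2 = Round(s_1, k_1) = 0x52D716
s_3 = Round(s_2, k_2) = 0x716E90
s_4 = Round(s_3, k_3) = 0xE9068D

0xE9068D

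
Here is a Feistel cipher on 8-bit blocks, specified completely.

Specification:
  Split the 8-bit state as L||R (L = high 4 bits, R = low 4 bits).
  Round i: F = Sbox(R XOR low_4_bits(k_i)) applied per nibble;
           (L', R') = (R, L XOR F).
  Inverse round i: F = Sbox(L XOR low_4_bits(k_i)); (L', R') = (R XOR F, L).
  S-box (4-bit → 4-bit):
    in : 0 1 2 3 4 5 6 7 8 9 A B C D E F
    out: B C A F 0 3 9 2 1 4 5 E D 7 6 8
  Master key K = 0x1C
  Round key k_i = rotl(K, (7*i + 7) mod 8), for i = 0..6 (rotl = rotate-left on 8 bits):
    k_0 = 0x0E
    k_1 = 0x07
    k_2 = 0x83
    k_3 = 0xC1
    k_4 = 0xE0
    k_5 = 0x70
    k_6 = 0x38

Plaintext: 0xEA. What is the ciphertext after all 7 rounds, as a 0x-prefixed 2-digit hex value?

s_0 = plaintext = 0xEA
s_1 = Round(s_0, k_0) = 0xAE
s_2 = Round(s_1, k_1) = 0xEE
s_3 = Round(s_2, k_2) = 0xE9
s_4 = Round(s_3, k_3) = 0x9F
s_5 = Round(s_4, k_4) = 0xF1
s_6 = Round(s_5, k_5) = 0x13
s_7 = Round(s_6, k_6) = 0x3F

0x3F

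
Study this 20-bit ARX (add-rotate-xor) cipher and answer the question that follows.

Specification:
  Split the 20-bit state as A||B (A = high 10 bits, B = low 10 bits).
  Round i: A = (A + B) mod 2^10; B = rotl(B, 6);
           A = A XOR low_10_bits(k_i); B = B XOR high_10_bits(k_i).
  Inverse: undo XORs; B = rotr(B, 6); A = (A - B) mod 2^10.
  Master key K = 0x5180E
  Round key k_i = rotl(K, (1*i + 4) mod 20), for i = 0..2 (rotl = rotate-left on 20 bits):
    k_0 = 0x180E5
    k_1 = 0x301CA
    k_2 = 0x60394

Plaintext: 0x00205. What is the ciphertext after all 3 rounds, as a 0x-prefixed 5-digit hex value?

s_0 = plaintext = 0x00205
s_1 = Round(s_0, k_0) = 0xB8100
s_2 = Round(s_1, k_1) = 0x8A8D0
s_3 = Round(s_2, k_2) = 0x5B98D

0x5B98D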